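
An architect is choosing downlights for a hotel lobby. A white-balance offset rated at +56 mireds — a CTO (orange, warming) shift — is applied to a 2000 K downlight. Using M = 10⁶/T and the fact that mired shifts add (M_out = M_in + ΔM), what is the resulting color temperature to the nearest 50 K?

1800 K

M_in = 10⁶/2000 = 500.00 mireds.
M_out = 500.00 + (+56) = 556.00 mireds.
T_out = 10⁶/556.00 = 1798.6 K → 1800 K.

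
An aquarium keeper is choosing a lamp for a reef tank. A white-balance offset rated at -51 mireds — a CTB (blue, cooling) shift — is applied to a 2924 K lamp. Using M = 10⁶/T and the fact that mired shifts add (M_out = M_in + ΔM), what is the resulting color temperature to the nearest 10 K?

3440 K

M_in = 10⁶/2924 = 342.00 mireds.
M_out = 342.00 + (-51) = 291.00 mireds.
T_out = 10⁶/291.00 = 3436.5 K → 3440 K.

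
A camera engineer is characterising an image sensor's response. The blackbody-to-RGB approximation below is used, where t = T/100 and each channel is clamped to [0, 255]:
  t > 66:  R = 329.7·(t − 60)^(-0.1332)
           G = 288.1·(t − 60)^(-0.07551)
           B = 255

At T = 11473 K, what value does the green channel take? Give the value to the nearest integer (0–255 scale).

t = 11473/100 = 114.73; the t > 66 branch applies.
G = 288.1·(114.73 − 60)^(-0.07551) = 288.1·54.73^(-0.07551) = 288.1·0.73917 = 212.956.
Rounded: 213.

213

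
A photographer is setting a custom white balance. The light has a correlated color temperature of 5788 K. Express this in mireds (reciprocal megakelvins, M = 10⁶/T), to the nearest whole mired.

M = 10⁶ / 5788 = 172.771 → 173 mireds.

173 mireds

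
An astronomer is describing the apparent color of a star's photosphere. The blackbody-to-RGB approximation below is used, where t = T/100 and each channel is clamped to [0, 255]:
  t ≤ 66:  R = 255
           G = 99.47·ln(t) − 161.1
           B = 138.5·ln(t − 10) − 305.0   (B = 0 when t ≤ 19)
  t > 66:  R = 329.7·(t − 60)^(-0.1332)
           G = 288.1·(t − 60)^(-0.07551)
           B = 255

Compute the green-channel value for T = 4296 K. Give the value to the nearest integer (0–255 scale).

213

t = 4296/100 = 42.96; the t ≤ 66 branch applies.
G = 99.47·ln 42.96 − 161.1 = 99.47·3.7603 − 161.1 = 212.934.
Rounded: 213.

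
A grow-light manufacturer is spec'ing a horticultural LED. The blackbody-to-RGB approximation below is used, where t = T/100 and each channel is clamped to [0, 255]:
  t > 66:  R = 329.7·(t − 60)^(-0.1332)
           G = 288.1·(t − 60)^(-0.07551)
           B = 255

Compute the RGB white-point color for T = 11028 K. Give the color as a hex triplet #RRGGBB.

t = 11028/100 = 110.28; the t > 66 branch applies.
R = 329.7·(110.28 − 60)^(-0.1332) = 329.7·50.28^(-0.1332) = 329.7·0.59344 = 195.656.
G = 288.1·(110.28 − 60)^(-0.07551) = 288.1·50.28^(-0.07551) = 288.1·0.74392 = 214.324.
B = 255 by definition for t > 66.
Rounded: (196, 214, 255).
In hex: #C4D6FF.

#C4D6FF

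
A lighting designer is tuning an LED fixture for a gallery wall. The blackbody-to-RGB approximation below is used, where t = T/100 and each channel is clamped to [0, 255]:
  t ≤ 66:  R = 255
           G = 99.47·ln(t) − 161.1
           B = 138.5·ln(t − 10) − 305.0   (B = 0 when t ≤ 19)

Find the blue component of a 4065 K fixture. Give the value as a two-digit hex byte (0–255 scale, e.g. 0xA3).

0xA9

t = 4065/100 = 40.65; the t ≤ 66 branch applies.
B = 138.5·ln(40.65 − 10) − 305.0 = 138.5·ln 30.65 − 305.0 = 138.5·3.4226 − 305.0 = 169.035.
Rounded: 169; in hex, 0xA9.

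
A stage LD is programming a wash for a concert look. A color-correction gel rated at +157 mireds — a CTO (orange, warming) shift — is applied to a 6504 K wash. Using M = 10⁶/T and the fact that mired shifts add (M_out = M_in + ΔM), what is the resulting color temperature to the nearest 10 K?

M_in = 10⁶/6504 = 153.75 mireds.
M_out = 153.75 + (+157) = 310.75 mireds.
T_out = 10⁶/310.75 = 3218.0 K → 3220 K.

3220 K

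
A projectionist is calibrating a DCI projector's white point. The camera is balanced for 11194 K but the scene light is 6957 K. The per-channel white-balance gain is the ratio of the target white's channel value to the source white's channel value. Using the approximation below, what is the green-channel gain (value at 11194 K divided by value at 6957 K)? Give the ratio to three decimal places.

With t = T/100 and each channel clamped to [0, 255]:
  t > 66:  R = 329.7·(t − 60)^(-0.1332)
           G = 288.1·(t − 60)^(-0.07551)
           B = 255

At 6957 K (t = 69.57):
  G = 288.1·(69.57 − 60)^(-0.07551) = 288.1·9.57^(-0.07551) = 288.1·0.84320 = 242.926.
At 11194 K (t = 111.94):
  G = 288.1·(111.94 − 60)^(-0.07551) = 288.1·51.94^(-0.07551) = 288.1·0.74210 = 213.799.
Gain = 213.799 / 242.926 = 0.8801 → 0.880.

0.880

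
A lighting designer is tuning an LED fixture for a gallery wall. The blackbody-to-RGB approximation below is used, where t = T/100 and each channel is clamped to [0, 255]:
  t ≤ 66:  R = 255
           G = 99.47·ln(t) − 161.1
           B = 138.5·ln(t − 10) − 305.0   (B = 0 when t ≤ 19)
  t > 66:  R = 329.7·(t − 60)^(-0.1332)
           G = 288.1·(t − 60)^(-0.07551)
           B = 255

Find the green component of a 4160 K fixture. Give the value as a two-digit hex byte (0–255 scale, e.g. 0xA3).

t = 4160/100 = 41.6; the t ≤ 66 branch applies.
G = 99.47·ln 41.6 − 161.1 = 99.47·3.7281 − 161.1 = 209.734.
Rounded: 210; in hex, 0xD2.

0xD2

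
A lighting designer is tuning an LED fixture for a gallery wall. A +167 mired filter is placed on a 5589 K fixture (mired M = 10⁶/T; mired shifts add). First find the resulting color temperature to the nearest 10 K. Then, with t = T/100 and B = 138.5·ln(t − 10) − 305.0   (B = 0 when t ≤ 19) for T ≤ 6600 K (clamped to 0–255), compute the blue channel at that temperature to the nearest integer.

102

M_in = 10⁶/5589 = 178.92; M_out = 178.92 + (+167) = 345.92.
T_out = 10⁶/345.92 = 2890.8 K → 2890 K; t = 28.9.
B = 138.5·ln(28.9 − 10) − 305.0 = 138.5·ln 18.9 − 305.0 = 138.5·2.9392 − 305.0 = 102.074.
Rounded: 102.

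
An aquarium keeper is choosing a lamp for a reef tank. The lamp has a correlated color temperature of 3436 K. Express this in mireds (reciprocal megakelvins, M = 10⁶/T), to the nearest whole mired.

M = 10⁶ / 3436 = 291.036 → 291 mireds.

291 mireds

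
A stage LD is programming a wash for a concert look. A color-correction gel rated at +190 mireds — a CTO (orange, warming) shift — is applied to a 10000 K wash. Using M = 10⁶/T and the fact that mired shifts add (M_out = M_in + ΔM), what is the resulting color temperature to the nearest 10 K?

M_in = 10⁶/10000 = 100.00 mireds.
M_out = 100.00 + (+190) = 290.00 mireds.
T_out = 10⁶/290.00 = 3448.3 K → 3450 K.

3450 K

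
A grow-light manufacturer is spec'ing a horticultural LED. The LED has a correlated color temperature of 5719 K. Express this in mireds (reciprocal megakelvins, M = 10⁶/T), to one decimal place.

M = 10⁶ / 5719 = 174.856 → 174.9 mireds.

174.9 mireds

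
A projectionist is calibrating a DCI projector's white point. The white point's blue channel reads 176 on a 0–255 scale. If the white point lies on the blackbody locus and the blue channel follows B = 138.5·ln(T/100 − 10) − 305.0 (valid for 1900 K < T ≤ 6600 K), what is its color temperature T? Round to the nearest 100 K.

4200 K

ln(t − 10) = (176 + 305.0) / 138.5 = 3.4729.
t − 10 = e^3.4729 = 32.231, so t = 42.231.
T = 100·t = 4223 K → 4200 K to the nearest 100 K.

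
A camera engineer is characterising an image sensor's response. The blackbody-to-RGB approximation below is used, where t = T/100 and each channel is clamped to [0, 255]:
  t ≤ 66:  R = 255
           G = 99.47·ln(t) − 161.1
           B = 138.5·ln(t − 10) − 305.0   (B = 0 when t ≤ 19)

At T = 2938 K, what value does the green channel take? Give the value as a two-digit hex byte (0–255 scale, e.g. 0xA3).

t = 2938/100 = 29.38; the t ≤ 66 branch applies.
G = 99.47·ln 29.38 − 161.1 = 99.47·3.3803 − 161.1 = 175.140.
Rounded: 175; in hex, 0xAF.

0xAF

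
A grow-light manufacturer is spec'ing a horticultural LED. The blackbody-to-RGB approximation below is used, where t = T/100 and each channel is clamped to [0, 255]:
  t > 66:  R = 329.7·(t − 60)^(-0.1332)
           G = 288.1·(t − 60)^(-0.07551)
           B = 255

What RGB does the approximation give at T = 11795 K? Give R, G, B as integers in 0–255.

R=192, G=212, B=255

t = 11795/100 = 117.95; the t > 66 branch applies.
R = 329.7·(117.95 − 60)^(-0.1332) = 329.7·57.95^(-0.1332) = 329.7·0.58232 = 191.991.
G = 288.1·(117.95 − 60)^(-0.07551) = 288.1·57.95^(-0.07551) = 288.1·0.73599 = 212.039.
B = 255 by definition for t > 66.
Rounded: (192, 212, 255).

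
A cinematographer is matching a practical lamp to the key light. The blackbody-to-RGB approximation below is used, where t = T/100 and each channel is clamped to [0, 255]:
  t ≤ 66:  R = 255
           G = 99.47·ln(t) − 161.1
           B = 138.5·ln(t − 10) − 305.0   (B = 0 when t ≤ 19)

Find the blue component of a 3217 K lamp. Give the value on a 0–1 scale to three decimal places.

0.487

t = 3217/100 = 32.17; the t ≤ 66 branch applies.
B = 138.5·ln(32.17 − 10) − 305.0 = 138.5·ln 22.17 − 305.0 = 138.5·3.0987 − 305.0 = 124.175.
On a 0–1 scale: 124.175/255 = 0.4870 → 0.487.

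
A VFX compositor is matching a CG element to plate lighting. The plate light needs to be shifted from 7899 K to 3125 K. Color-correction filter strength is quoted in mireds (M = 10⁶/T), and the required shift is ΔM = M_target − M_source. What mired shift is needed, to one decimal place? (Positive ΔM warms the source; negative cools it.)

M_source = 10⁶/7899 = 126.598; M_target = 10⁶/3125 = 320.000.
ΔM = 320.000 − 126.598 = 193.402 → +193.4 mireds, a warming shift.

+193.4 mireds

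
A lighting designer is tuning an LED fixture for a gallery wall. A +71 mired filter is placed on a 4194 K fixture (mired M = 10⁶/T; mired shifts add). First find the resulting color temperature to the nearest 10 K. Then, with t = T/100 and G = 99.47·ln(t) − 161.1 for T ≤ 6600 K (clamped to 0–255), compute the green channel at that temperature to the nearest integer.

185

M_in = 10⁶/4194 = 238.44; M_out = 238.44 + (+71) = 309.44.
T_out = 10⁶/309.44 = 3231.7 K → 3230 K; t = 32.3.
G = 99.47·ln 32.3 − 161.1 = 99.47·3.4751 − 161.1 = 184.565.
Rounded: 185.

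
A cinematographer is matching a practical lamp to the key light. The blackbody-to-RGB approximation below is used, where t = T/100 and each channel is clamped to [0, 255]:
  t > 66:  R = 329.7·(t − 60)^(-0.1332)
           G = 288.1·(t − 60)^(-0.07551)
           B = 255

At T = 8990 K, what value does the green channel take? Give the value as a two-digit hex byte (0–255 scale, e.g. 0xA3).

t = 8990/100 = 89.9; the t > 66 branch applies.
G = 288.1·(89.9 − 60)^(-0.07551) = 288.1·29.9^(-0.07551) = 288.1·0.77370 = 222.903.
Rounded: 223; in hex, 0xDF.

0xDF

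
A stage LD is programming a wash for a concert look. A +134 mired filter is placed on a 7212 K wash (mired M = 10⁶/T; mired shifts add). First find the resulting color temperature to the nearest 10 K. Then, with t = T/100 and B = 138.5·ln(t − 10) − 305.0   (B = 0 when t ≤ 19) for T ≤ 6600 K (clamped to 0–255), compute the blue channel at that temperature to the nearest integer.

M_in = 10⁶/7212 = 138.66; M_out = 138.66 + (+134) = 272.66.
T_out = 10⁶/272.66 = 3667.6 K → 3670 K; t = 36.7.
B = 138.5·ln(36.7 − 10) − 305.0 = 138.5·ln 26.7 − 305.0 = 138.5·3.2847 − 305.0 = 149.926.
Rounded: 150.

150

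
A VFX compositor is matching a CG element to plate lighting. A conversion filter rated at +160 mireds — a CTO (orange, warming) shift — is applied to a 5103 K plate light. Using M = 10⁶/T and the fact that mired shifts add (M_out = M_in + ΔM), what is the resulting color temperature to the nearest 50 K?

2800 K

M_in = 10⁶/5103 = 195.96 mireds.
M_out = 195.96 + (+160) = 355.96 mireds.
T_out = 10⁶/355.96 = 2809.3 K → 2800 K.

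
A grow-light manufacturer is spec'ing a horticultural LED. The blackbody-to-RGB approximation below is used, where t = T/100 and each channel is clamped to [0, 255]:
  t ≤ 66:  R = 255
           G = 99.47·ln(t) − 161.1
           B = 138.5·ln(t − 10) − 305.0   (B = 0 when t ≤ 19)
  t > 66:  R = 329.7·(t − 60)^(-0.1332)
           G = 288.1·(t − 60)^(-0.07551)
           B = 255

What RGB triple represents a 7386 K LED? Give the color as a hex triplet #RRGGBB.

t = 7386/100 = 73.86; the t > 66 branch applies.
R = 329.7·(73.86 − 60)^(-0.1332) = 329.7·13.86^(-0.1332) = 329.7·0.70456 = 232.293.
G = 288.1·(73.86 − 60)^(-0.07551) = 288.1·13.86^(-0.07551) = 288.1·0.81995 = 236.227.
B = 255 by definition for t > 66.
Rounded: (232, 236, 255).
In hex: #E8ECFF.

#E8ECFF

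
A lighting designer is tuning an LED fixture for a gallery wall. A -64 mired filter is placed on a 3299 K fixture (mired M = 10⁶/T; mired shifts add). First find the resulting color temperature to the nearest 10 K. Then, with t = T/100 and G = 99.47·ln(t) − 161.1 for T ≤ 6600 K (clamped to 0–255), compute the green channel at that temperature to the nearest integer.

210

M_in = 10⁶/3299 = 303.12; M_out = 303.12 + (-64) = 239.12.
T_out = 10⁶/239.12 = 4182.0 K → 4180 K; t = 41.8.
G = 99.47·ln 41.8 − 161.1 = 99.47·3.7329 − 161.1 = 210.211.
Rounded: 210.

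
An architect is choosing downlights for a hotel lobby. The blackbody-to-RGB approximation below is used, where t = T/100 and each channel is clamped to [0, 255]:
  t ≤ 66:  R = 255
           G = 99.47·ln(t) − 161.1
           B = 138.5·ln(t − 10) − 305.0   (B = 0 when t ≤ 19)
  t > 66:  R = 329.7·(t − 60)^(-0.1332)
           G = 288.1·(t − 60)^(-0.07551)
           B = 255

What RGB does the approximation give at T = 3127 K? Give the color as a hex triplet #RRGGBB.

#FFB576

t = 3127/100 = 31.27; the t ≤ 66 branch applies.
R = 255 by definition for t ≤ 66.
G = 99.47·ln 31.27 − 161.1 = 99.47·3.4427 − 161.1 = 181.341.
B = 138.5·ln(31.27 − 10) − 305.0 = 138.5·ln 21.27 − 305.0 = 138.5·3.0573 − 305.0 = 118.436.
Rounded: (255, 181, 118).
In hex: #FFB576.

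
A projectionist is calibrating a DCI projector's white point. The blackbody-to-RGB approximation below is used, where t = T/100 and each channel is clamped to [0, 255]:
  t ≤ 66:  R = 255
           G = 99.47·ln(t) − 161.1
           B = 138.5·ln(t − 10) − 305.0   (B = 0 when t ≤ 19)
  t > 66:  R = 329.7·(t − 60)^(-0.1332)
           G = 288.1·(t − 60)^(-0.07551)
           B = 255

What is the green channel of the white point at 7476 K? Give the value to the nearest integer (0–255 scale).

235

t = 7476/100 = 74.76; the t > 66 branch applies.
G = 288.1·(74.76 − 60)^(-0.07551) = 288.1·14.76^(-0.07551) = 288.1·0.81606 = 235.107.
Rounded: 235.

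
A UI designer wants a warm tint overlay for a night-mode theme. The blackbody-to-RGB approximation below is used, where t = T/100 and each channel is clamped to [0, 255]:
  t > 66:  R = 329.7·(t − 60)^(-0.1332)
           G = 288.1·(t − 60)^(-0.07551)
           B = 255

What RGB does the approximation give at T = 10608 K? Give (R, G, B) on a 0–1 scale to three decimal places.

t = 10608/100 = 106.08; the t > 66 branch applies.
R = 329.7·(106.08 − 60)^(-0.1332) = 329.7·46.08^(-0.1332) = 329.7·0.60037 = 197.943.
G = 288.1·(106.08 − 60)^(-0.07551) = 288.1·46.08^(-0.07551) = 288.1·0.74884 = 215.740.
B = 255 by definition for t > 66.
Dividing each by 255: (0.7762, 0.8460, 1.0000) → (0.776, 0.846, 1.000).

(0.776, 0.846, 1.000)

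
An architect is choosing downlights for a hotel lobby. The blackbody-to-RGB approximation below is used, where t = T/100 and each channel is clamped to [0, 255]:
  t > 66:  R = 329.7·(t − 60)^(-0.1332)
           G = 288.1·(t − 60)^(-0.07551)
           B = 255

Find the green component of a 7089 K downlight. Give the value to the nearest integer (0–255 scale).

241

t = 7089/100 = 70.89; the t > 66 branch applies.
G = 288.1·(70.89 − 60)^(-0.07551) = 288.1·10.89^(-0.07551) = 288.1·0.83501 = 240.568.
Rounded: 241.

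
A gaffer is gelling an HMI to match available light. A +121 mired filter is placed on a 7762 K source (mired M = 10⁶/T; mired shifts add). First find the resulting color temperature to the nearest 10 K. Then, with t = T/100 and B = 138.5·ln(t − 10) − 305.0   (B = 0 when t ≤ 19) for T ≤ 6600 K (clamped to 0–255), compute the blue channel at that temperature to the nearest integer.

M_in = 10⁶/7762 = 128.83; M_out = 128.83 + (+121) = 249.83.
T_out = 10⁶/249.83 = 4002.7 K → 4000 K; t = 40.
B = 138.5·ln(40 − 10) − 305.0 = 138.5·ln 30 − 305.0 = 138.5·3.4012 − 305.0 = 166.066.
Rounded: 166.

166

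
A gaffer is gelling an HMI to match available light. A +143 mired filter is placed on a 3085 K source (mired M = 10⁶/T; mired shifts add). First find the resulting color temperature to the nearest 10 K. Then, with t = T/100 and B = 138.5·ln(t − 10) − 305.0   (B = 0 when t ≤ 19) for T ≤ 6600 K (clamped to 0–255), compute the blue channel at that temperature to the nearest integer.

32

M_in = 10⁶/3085 = 324.15; M_out = 324.15 + (+143) = 467.15.
T_out = 10⁶/467.15 = 2140.6 K → 2140 K; t = 21.4.
B = 138.5·ln(21.4 − 10) − 305.0 = 138.5·ln 11.4 − 305.0 = 138.5·2.4336 − 305.0 = 32.055.
Rounded: 32.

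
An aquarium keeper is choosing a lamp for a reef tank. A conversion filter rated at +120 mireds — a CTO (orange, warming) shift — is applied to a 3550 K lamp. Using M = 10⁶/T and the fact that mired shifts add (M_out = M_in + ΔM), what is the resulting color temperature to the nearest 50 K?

M_in = 10⁶/3550 = 281.69 mireds.
M_out = 281.69 + (+120) = 401.69 mireds.
T_out = 10⁶/401.69 = 2489.5 K → 2500 K.

2500 K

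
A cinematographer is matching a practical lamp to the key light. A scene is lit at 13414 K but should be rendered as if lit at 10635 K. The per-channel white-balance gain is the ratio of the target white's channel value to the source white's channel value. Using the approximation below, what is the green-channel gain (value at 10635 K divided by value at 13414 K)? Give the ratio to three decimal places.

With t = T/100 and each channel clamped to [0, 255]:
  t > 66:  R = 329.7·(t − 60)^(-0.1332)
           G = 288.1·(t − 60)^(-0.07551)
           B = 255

At 13414 K (t = 134.14):
  G = 288.1·(134.14 − 60)^(-0.07551) = 288.1·74.14^(-0.07551) = 288.1·0.72242 = 208.130.
At 10635 K (t = 106.35):
  G = 288.1·(106.35 − 60)^(-0.07551) = 288.1·46.35^(-0.07551) = 288.1·0.74851 = 215.645.
Gain = 215.645 / 208.130 = 1.0361 → 1.036.

1.036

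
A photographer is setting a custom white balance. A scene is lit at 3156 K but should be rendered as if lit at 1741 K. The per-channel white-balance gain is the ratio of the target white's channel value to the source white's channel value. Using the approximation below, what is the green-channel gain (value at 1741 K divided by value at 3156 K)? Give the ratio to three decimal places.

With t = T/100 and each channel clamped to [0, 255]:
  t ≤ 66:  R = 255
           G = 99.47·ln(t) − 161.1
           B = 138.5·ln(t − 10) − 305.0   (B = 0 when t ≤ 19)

0.675

At 3156 K (t = 31.56):
  G = 99.47·ln 31.56 − 161.1 = 99.47·3.4519 − 161.1 = 182.260.
At 1741 K (t = 17.41):
  G = 99.47·ln 17.41 − 161.1 = 99.47·2.8570 − 161.1 = 123.090.
Gain = 123.090 / 182.260 = 0.6754 → 0.675.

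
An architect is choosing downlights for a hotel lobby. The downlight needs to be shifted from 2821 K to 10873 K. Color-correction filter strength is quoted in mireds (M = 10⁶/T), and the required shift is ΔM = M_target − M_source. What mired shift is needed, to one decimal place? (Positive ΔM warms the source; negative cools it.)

M_source = 10⁶/2821 = 354.484; M_target = 10⁶/10873 = 91.971.
ΔM = 91.971 − 354.484 = -262.513 → -262.5 mireds, a cooling shift.

-262.5 mireds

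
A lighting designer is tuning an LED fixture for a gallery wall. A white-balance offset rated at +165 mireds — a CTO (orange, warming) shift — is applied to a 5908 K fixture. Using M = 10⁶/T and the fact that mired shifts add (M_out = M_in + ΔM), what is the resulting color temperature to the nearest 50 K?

3000 K

M_in = 10⁶/5908 = 169.26 mireds.
M_out = 169.26 + (+165) = 334.26 mireds.
T_out = 10⁶/334.26 = 2991.7 K → 3000 K.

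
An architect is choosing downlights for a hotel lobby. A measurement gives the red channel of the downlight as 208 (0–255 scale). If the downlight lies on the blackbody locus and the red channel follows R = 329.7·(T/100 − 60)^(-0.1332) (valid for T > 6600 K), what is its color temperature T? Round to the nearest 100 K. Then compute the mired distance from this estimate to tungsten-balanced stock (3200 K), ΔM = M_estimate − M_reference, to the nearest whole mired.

-204 mireds

(t − 60)^(-0.1332) = 208/329.7 = 0.63088.
t − 60 = 0.63088^(1/-0.1332) = 0.63088^(-7.508) = 31.763, so t = 91.763.
T = 100·t = 9176 K → 9200 K to the nearest 100 K.
M_estimate = 10⁶/9200 = 108.70; M_reference = 10⁶/3200 = 312.50.
ΔM = 108.70 − 312.50 = -203.80 → -204 mireds.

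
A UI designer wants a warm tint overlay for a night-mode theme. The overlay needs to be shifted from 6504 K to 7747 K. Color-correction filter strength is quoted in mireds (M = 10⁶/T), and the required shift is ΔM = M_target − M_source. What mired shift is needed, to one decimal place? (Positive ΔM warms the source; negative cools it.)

M_source = 10⁶/6504 = 153.752; M_target = 10⁶/7747 = 129.082.
ΔM = 129.082 − 153.752 = -24.669 → -24.7 mireds, a cooling shift.

-24.7 mireds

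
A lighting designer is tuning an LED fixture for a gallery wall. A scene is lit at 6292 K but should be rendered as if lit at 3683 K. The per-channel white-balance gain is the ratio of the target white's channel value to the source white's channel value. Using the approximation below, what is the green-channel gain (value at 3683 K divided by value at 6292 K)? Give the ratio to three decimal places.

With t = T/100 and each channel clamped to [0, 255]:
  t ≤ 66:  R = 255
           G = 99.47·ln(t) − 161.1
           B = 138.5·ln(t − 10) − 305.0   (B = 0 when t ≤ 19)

At 6292 K (t = 62.92):
  G = 99.47·ln 62.92 − 161.1 = 99.47·4.1419 − 161.1 = 250.891.
At 3683 K (t = 36.83):
  G = 99.47·ln 36.83 − 161.1 = 99.47·3.6063 − 161.1 = 197.620.
Gain = 197.620 / 250.891 = 0.7877 → 0.788.

0.788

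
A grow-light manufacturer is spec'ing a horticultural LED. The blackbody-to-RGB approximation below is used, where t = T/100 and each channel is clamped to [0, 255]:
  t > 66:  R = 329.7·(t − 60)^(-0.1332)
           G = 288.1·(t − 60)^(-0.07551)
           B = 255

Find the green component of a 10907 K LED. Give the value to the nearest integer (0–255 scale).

t = 10907/100 = 109.07; the t > 66 branch applies.
G = 288.1·(109.07 − 60)^(-0.07551) = 288.1·49.07^(-0.07551) = 288.1·0.74529 = 214.719.
Rounded: 215.

215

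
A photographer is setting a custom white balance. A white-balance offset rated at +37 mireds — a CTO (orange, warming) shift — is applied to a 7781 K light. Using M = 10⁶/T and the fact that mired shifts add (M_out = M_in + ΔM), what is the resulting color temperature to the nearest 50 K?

6050 K

M_in = 10⁶/7781 = 128.52 mireds.
M_out = 128.52 + (+37) = 165.52 mireds.
T_out = 10⁶/165.52 = 6041.6 K → 6050 K.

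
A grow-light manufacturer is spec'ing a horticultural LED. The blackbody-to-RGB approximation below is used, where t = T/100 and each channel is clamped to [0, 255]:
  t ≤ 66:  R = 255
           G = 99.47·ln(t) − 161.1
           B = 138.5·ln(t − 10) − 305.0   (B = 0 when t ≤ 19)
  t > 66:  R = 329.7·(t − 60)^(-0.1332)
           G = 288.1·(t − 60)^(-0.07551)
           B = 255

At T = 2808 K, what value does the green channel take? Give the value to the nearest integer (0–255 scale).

171

t = 2808/100 = 28.08; the t ≤ 66 branch applies.
G = 99.47·ln 28.08 − 161.1 = 99.47·3.3351 − 161.1 = 170.638.
Rounded: 171.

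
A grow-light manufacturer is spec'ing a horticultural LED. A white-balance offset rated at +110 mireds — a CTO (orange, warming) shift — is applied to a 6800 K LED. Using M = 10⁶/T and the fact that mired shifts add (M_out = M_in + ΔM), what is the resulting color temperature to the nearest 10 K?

3890 K

M_in = 10⁶/6800 = 147.06 mireds.
M_out = 147.06 + (+110) = 257.06 mireds.
T_out = 10⁶/257.06 = 3890.2 K → 3890 K.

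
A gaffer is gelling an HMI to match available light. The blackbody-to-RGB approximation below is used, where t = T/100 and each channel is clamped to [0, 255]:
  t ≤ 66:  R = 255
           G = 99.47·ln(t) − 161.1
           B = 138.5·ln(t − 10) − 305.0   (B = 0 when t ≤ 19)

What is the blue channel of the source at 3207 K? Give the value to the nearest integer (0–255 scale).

124

t = 3207/100 = 32.07; the t ≤ 66 branch applies.
B = 138.5·ln(32.07 − 10) − 305.0 = 138.5·ln 22.07 − 305.0 = 138.5·3.0942 − 305.0 = 123.549.
Rounded: 124.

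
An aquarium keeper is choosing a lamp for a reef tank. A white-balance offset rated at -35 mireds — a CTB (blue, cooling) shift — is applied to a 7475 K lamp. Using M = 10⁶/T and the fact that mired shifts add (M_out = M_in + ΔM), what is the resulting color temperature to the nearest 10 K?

M_in = 10⁶/7475 = 133.78 mireds.
M_out = 133.78 + (-35) = 98.78 mireds.
T_out = 10⁶/98.78 = 10123.6 K → 10120 K.

10120 K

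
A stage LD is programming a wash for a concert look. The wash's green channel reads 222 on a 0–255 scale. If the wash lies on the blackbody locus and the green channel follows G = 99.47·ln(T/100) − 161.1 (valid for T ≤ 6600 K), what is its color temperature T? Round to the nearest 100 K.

4700 K

ln t = (222 + 161.1) / 99.47 = 3.8514.
t = e^3.8514 = 47.059.
T = 100·t = 4706 K → 4700 K to the nearest 100 K.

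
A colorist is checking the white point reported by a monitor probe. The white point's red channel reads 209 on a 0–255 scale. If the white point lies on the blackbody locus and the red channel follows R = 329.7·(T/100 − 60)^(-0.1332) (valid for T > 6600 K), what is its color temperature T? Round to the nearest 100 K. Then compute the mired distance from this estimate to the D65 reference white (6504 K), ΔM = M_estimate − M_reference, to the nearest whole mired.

-44 mireds

(t − 60)^(-0.1332) = 209/329.7 = 0.63391.
t − 60 = 0.63391^(1/-0.1332) = 0.63391^(-7.508) = 30.639, so t = 90.639.
T = 100·t = 9064 K → 9100 K to the nearest 100 K.
M_estimate = 10⁶/9100 = 109.89; M_reference = 10⁶/6504 = 153.75.
ΔM = 109.89 − 153.75 = -43.86 → -44 mireds.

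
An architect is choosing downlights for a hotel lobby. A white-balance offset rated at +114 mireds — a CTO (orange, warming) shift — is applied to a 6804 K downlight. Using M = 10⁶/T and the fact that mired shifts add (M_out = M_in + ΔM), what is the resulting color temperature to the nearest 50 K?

M_in = 10⁶/6804 = 146.97 mireds.
M_out = 146.97 + (+114) = 260.97 mireds.
T_out = 10⁶/260.97 = 3831.8 K → 3850 K.

3850 K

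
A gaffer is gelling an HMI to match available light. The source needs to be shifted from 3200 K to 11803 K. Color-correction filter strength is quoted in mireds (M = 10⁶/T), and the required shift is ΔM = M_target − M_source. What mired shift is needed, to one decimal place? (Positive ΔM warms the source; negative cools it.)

-227.8 mireds

M_source = 10⁶/3200 = 312.500; M_target = 10⁶/11803 = 84.724.
ΔM = 84.724 − 312.500 = -227.776 → -227.8 mireds, a cooling shift.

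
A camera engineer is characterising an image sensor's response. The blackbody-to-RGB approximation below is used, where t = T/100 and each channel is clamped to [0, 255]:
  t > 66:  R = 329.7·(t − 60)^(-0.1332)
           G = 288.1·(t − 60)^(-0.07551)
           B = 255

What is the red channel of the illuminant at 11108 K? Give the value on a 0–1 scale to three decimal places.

t = 11108/100 = 111.08; the t > 66 branch applies.
R = 329.7·(111.08 − 60)^(-0.1332) = 329.7·51.08^(-0.1332) = 329.7·0.59219 = 195.245.
On a 0–1 scale: 195.245/255 = 0.7657 → 0.766.

0.766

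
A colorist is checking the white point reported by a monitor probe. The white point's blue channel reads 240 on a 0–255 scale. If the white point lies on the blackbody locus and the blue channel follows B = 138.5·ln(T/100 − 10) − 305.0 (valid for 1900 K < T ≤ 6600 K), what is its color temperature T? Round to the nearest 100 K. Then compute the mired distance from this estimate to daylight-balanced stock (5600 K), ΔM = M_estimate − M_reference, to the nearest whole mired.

-15 mireds

ln(t − 10) = (240 + 305.0) / 138.5 = 3.9350.
t − 10 = e^3.9350 = 51.163, so t = 61.163.
T = 100·t = 6116 K → 6100 K to the nearest 100 K.
M_estimate = 10⁶/6100 = 163.93; M_reference = 10⁶/5600 = 178.57.
ΔM = 163.93 − 178.57 = -14.64 → -15 mireds.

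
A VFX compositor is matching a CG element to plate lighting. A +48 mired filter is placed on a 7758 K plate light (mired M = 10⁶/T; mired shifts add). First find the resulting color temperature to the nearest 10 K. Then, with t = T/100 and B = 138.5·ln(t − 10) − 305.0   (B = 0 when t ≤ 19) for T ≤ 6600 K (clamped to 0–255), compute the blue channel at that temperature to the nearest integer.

M_in = 10⁶/7758 = 128.90; M_out = 128.90 + (+48) = 176.90.
T_out = 10⁶/176.90 = 5652.9 K → 5650 K; t = 56.5.
B = 138.5·ln(56.5 − 10) − 305.0 = 138.5·ln 46.5 − 305.0 = 138.5·3.8395 − 305.0 = 226.764.
Rounded: 227.

227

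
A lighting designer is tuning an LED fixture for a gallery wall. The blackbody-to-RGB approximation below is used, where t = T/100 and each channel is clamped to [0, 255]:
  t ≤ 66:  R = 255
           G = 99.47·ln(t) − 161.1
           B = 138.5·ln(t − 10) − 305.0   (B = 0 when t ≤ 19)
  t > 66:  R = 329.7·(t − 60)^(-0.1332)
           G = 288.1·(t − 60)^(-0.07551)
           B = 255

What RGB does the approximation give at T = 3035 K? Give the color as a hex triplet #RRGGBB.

#FFB270

t = 3035/100 = 30.35; the t ≤ 66 branch applies.
R = 255 by definition for t ≤ 66.
G = 99.47·ln 30.35 − 161.1 = 99.47·3.4128 − 161.1 = 178.371.
B = 138.5·ln(30.35 − 10) − 305.0 = 138.5·ln 20.35 − 305.0 = 138.5·3.0131 − 305.0 = 112.312.
Rounded: (255, 178, 112).
In hex: #FFB270.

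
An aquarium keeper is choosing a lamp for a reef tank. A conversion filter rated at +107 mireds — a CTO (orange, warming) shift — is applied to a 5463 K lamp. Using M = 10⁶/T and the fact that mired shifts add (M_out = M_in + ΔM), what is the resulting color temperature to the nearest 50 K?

3450 K

M_in = 10⁶/5463 = 183.05 mireds.
M_out = 183.05 + (+107) = 290.05 mireds.
T_out = 10⁶/290.05 = 3447.7 K → 3450 K.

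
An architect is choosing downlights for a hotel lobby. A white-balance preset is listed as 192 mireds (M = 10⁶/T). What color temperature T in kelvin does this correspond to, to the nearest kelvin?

5208 K

T = 10⁶ / 192 = 5208.33 K → 5208 K.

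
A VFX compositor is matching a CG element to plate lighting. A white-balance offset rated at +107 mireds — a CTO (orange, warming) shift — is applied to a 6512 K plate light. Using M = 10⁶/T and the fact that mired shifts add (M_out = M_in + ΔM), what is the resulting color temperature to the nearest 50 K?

M_in = 10⁶/6512 = 153.56 mireds.
M_out = 153.56 + (+107) = 260.56 mireds.
T_out = 10⁶/260.56 = 3837.8 K → 3850 K.

3850 K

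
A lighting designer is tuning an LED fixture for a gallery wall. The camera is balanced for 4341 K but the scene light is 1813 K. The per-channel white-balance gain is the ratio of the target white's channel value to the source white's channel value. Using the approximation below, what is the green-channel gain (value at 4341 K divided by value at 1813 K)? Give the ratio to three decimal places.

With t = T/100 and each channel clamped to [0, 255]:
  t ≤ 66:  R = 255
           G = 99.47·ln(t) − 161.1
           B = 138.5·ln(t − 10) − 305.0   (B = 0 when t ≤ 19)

1.683

At 1813 K (t = 18.13):
  G = 99.47·ln 18.13 − 161.1 = 99.47·2.8976 − 161.1 = 127.121.
At 4341 K (t = 43.41):
  G = 99.47·ln 43.41 − 161.1 = 99.47·3.7707 − 161.1 = 213.971.
Gain = 213.971 / 127.121 = 1.6832 → 1.683.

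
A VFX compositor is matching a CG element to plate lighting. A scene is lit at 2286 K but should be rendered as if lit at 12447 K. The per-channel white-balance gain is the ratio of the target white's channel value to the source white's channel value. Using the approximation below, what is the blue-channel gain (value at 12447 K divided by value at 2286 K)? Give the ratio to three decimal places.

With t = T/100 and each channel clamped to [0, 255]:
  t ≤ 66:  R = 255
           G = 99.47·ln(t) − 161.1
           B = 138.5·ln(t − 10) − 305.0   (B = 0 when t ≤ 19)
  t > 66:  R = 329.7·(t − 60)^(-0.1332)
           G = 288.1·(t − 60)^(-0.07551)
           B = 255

5.231

At 2286 K (t = 22.86):
  B = 138.5·ln(22.86 − 10) − 305.0 = 138.5·ln 12.86 − 305.0 = 138.5·2.5541 − 305.0 = 48.746.
At 12447 K (t = 124.47):
  B = 255 by definition for t > 66.
Gain = 255.000 / 48.746 = 5.2312 → 5.231.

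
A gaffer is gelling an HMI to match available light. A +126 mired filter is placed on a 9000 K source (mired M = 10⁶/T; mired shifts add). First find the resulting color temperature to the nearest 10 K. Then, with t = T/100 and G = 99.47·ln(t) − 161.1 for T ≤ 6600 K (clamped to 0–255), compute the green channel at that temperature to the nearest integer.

M_in = 10⁶/9000 = 111.11; M_out = 111.11 + (+126) = 237.11.
T_out = 10⁶/237.11 = 4217.4 K → 4220 K; t = 42.2.
G = 99.47·ln 42.2 − 161.1 = 99.47·3.7424 − 161.1 = 211.159.
Rounded: 211.

211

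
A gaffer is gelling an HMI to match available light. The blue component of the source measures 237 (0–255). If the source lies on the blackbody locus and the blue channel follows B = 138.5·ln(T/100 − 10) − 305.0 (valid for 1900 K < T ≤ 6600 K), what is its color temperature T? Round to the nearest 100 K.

6000 K

ln(t − 10) = (237 + 305.0) / 138.5 = 3.9134.
t − 10 = e^3.9134 = 50.067, so t = 60.067.
T = 100·t = 6007 K → 6000 K to the nearest 100 K.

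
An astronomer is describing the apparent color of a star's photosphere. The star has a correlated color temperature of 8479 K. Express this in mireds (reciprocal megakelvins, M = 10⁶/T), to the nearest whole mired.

118 mireds

M = 10⁶ / 8479 = 117.938 → 118 mireds.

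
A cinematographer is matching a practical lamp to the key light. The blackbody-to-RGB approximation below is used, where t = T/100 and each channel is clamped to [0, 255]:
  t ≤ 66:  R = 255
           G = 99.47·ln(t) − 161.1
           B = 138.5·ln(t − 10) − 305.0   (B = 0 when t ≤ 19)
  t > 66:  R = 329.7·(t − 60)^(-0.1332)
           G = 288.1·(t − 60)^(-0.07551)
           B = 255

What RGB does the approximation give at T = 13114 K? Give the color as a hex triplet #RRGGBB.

t = 13114/100 = 131.14; the t > 66 branch applies.
R = 329.7·(131.14 − 60)^(-0.1332) = 329.7·71.14^(-0.1332) = 329.7·0.56663 = 186.817.
G = 288.1·(131.14 − 60)^(-0.07551) = 288.1·71.14^(-0.07551) = 288.1·0.72468 = 208.781.
B = 255 by definition for t > 66.
Rounded: (187, 209, 255).
In hex: #BBD1FF.

#BBD1FF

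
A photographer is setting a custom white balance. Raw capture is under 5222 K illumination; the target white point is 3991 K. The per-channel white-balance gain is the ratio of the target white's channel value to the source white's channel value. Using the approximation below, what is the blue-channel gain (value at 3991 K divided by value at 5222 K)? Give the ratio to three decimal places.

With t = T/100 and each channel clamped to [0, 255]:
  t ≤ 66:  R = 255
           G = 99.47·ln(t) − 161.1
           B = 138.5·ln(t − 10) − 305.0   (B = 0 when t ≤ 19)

At 5222 K (t = 52.22):
  B = 138.5·ln(52.22 − 10) − 305.0 = 138.5·ln 42.22 − 305.0 = 138.5·3.7429 − 305.0 = 213.391.
At 3991 K (t = 39.91):
  B = 138.5·ln(39.91 − 10) − 305.0 = 138.5·ln 29.91 − 305.0 = 138.5·3.3982 − 305.0 = 165.650.
Gain = 165.650 / 213.391 = 0.7763 → 0.776.

0.776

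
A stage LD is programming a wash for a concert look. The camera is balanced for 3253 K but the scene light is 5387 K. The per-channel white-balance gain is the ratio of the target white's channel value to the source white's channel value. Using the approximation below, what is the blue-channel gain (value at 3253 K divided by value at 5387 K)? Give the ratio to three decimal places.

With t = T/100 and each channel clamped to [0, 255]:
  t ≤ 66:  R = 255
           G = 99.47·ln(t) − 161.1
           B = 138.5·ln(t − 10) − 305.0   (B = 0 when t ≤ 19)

0.578

At 5387 K (t = 53.87):
  B = 138.5·ln(53.87 − 10) − 305.0 = 138.5·ln 43.87 − 305.0 = 138.5·3.7812 − 305.0 = 218.700.
At 3253 K (t = 32.53):
  B = 138.5·ln(32.53 − 10) − 305.0 = 138.5·ln 22.53 − 305.0 = 138.5·3.1148 − 305.0 = 126.406.
Gain = 126.406 / 218.700 = 0.5780 → 0.578.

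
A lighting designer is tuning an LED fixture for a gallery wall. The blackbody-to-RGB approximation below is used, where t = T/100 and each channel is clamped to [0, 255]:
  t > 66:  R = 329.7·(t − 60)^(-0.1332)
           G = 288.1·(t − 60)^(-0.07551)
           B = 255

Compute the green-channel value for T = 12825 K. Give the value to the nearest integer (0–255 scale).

t = 12825/100 = 128.25; the t > 66 branch applies.
G = 288.1·(128.25 − 60)^(-0.07551) = 288.1·68.25^(-0.07551) = 288.1·0.72695 = 209.435.
Rounded: 209.

209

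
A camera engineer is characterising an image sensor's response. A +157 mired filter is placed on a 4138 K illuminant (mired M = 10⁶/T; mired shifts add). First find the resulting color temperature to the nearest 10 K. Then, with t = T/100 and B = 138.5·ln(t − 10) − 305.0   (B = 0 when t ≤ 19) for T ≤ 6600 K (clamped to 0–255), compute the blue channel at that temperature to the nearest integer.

71

M_in = 10⁶/4138 = 241.66; M_out = 241.66 + (+157) = 398.66.
T_out = 10⁶/398.66 = 2508.4 K → 2510 K; t = 25.1.
B = 138.5·ln(25.1 − 10) − 305.0 = 138.5·ln 15.1 − 305.0 = 138.5·2.7147 − 305.0 = 70.985.
Rounded: 71.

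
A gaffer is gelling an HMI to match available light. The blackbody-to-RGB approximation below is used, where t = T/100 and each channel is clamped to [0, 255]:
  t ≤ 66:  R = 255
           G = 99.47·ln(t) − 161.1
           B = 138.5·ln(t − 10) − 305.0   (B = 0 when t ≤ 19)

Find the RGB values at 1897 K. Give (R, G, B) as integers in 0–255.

t = 1897/100 = 18.97; the t ≤ 66 branch applies.
R = 255 by definition for t ≤ 66.
G = 99.47·ln 18.97 − 161.1 = 99.47·2.9429 − 161.1 = 131.626.
t = 18.97 ≤ 19, so B = 0.
Rounded: (255, 132, 0).

(255, 132, 0)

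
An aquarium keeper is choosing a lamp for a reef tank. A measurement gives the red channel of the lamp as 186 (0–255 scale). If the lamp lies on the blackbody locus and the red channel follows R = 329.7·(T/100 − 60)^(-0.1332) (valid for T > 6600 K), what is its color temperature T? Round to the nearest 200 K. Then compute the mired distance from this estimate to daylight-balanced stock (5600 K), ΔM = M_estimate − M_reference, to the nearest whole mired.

(t − 60)^(-0.1332) = 186/329.7 = 0.56415.
t − 60 = 0.56415^(1/-0.1332) = 0.56415^(-7.508) = 73.521, so t = 133.521.
T = 100·t = 13352 K → 13400 K to the nearest 200 K.
M_estimate = 10⁶/13400 = 74.63; M_reference = 10⁶/5600 = 178.57.
ΔM = 74.63 − 178.57 = -103.94 → -104 mireds.

-104 mireds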